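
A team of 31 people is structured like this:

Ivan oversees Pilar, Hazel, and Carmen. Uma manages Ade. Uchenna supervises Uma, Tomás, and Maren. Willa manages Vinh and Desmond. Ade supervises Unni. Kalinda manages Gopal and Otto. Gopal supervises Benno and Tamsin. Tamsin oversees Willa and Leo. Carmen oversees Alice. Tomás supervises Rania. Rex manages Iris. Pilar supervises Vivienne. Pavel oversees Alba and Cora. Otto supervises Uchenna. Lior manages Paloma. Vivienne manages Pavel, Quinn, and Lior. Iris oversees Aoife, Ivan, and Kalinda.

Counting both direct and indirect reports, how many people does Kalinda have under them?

Kalinda directly manages Gopal, Otto. Under Gopal: Tamsin, Leo, Willa, Desmond, Vinh, Benno (6). Under Otto: Uchenna, Maren, Tomás, Rania, Uma, Ade, Unni (7). So Kalinda's organization is 2 direct reports plus everyone under them: 7 + 8 = 15.

15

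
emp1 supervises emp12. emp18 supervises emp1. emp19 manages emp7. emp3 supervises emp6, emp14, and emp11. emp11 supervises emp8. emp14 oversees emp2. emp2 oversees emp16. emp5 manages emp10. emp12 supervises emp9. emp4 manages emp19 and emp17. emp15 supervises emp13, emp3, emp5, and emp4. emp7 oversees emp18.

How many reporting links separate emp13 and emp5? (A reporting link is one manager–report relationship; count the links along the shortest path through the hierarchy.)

2

emp13 is 1 level below emp15, and emp5 is 1 level below emp15 (their lowest common manager). The shortest path runs up from emp13 to emp15 and back down to emp5: 1 + 1 = 2 links.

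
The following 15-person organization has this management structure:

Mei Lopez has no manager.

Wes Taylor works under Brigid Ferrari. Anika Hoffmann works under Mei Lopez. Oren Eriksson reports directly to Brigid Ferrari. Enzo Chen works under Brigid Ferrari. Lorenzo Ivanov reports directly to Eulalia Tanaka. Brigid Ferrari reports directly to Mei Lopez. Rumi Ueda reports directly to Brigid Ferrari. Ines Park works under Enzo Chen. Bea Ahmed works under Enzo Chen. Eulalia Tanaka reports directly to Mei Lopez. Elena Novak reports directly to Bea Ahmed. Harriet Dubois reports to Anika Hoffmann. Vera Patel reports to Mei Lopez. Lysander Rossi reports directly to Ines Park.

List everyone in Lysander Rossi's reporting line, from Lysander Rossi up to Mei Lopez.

Lysander Rossi reports to Ines Park. Ines Park reports to Enzo Chen. Enzo Chen reports to Brigid Ferrari. Brigid Ferrari reports to Mei Lopez. Mei Lopez is at the top.

Lysander Rossi -> Ines Park -> Enzo Chen -> Brigid Ferrari -> Mei Lopez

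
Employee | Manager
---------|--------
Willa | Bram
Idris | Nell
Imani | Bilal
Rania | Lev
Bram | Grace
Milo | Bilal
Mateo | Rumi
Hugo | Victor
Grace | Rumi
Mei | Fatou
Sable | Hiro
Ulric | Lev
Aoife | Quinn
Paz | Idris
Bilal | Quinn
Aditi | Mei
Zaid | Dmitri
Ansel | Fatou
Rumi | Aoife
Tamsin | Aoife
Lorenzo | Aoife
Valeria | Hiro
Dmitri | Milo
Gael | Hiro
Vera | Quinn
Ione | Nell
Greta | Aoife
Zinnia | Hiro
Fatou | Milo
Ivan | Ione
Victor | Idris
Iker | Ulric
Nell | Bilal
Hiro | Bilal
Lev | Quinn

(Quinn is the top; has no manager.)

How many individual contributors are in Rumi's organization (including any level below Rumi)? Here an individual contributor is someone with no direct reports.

2

The people in Rumi's organization with no one reporting to them are Mateo, Willa. That is 2.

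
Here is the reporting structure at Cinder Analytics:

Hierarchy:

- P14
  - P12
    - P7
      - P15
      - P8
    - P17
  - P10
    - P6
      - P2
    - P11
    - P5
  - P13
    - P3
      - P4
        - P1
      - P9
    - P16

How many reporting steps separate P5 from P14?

Chain from P5 up to P14: P5 → P10 → P14. That is 2 steps up, so P5 is 2 levels below P14.

2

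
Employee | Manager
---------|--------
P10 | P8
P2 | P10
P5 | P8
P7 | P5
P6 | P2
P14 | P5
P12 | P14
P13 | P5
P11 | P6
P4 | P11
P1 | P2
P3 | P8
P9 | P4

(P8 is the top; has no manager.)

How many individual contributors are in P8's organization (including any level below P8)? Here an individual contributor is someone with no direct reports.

6

The people in P8's organization with no one reporting to them are P3, P13, P12, P7, P1, P9. That is 6.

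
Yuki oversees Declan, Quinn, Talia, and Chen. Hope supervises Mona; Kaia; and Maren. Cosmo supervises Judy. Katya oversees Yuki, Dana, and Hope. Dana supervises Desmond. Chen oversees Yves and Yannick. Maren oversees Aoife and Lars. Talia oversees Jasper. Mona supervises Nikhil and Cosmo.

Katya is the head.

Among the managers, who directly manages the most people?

Yuki

Direct-report counts: Katya has 3; Hope has 3; Maren has 2; Mona has 2; Cosmo has 1; Dana has 1; Yuki has 4; Talia has 1; Chen has 2. The largest is 4, held by Yuki.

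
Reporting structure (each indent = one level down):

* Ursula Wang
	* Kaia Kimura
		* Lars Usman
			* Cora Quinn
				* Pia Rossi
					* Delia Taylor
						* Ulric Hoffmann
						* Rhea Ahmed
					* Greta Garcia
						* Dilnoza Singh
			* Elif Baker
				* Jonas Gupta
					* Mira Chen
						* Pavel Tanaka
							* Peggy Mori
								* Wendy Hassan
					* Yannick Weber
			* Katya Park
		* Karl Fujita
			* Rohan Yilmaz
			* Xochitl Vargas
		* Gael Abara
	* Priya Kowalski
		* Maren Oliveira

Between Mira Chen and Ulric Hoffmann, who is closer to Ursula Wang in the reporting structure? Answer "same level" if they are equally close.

Mira Chen is 5 levels below Ursula Wang; Ulric Hoffmann is 6. Mira Chen is higher.

Mira Chen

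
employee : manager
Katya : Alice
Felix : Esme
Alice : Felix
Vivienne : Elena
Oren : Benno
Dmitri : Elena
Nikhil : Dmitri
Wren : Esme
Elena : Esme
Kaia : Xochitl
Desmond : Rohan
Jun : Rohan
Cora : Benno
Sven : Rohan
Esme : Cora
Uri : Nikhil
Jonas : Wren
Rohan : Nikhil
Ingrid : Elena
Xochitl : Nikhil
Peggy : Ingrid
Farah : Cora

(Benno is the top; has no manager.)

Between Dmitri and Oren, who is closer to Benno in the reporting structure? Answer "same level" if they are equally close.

Dmitri is 4 levels below Benno; Oren is 1. Oren is higher.

Oren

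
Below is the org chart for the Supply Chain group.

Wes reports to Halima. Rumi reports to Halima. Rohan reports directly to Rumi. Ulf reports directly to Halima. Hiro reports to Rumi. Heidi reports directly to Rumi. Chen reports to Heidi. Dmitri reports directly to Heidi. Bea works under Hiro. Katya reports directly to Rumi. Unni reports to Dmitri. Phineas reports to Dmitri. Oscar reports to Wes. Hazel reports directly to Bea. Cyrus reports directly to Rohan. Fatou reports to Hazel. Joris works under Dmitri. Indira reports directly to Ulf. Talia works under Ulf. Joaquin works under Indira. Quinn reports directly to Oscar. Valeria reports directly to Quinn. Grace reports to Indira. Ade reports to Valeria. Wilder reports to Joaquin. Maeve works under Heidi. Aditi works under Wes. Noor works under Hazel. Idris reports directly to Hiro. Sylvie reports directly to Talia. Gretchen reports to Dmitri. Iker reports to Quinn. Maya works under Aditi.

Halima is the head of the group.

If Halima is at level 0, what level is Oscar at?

2

Chain from Oscar up to Halima: Oscar → Wes → Halima. That is 2 steps up, so Oscar is 2 levels below Halima.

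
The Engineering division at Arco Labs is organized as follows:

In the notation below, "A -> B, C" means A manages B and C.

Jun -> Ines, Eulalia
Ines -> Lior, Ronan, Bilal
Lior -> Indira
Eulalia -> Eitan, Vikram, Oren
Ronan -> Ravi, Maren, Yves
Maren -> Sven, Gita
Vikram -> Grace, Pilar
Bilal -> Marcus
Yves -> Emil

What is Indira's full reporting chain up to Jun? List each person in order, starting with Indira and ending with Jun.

Indira -> Lior -> Ines -> Jun

Indira reports to Lior. Lior reports to Ines. Ines reports to Jun. Jun is at the top.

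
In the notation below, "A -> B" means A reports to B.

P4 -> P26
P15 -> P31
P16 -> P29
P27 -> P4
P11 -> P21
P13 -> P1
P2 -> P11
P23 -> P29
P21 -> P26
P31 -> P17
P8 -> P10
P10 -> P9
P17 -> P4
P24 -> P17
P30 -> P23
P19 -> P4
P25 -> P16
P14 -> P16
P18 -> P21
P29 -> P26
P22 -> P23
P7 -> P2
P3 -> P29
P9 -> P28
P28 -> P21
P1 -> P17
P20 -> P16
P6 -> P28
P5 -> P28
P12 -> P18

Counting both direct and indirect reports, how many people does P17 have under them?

P17 directly manages P1, P31, P24. Under P1: P13 (1). Under P31: P15 (1). P24 has no reports. So P17's organization is 3 direct reports plus everyone under them: 2 + 2 + 1 = 5.

5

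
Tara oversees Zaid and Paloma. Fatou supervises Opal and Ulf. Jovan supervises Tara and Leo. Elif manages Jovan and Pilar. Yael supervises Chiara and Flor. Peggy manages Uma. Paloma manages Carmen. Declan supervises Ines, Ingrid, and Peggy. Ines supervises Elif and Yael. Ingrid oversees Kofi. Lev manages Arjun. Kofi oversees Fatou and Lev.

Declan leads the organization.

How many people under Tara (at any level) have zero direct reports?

The people in Tara's organization with no one reporting to them are Carmen, Zaid. That is 2.

2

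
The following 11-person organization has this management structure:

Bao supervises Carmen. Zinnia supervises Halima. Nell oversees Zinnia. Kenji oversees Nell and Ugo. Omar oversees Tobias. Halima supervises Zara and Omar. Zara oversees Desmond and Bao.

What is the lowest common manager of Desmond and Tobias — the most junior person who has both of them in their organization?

Desmond's chain of managers is Zara, Halima, Zinnia, Nell, Kenji. Tobias's chain of managers is Omar, Halima, Zinnia, Nell, Kenji. The first manager that appears in both chains is Halima.

Halima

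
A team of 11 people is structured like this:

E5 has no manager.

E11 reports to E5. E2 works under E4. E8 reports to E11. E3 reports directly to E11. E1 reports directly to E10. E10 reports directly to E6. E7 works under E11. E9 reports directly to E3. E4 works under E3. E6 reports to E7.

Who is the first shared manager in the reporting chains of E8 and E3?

E8's chain of managers is E11, E5. E3's chain of managers is E11, E5. The first manager that appears in both chains is E11.

E11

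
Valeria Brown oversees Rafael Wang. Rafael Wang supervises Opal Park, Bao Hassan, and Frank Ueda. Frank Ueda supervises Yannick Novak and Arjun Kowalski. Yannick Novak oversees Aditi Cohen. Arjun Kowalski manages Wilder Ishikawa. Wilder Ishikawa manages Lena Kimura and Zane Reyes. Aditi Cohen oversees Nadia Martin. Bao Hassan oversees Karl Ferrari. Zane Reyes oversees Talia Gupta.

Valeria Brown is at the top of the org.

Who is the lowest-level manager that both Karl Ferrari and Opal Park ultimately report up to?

Karl Ferrari's chain of managers is Bao Hassan, Rafael Wang, Valeria Brown. Opal Park's chain of managers is Rafael Wang, Valeria Brown. The first manager that appears in both chains is Rafael Wang.

Rafael Wang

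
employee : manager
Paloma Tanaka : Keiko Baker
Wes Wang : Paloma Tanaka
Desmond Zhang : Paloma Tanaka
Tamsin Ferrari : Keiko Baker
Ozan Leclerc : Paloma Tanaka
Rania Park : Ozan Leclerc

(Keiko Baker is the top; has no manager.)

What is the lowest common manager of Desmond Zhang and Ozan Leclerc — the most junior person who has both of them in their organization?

Desmond Zhang's chain of managers is Paloma Tanaka, Keiko Baker. Ozan Leclerc's chain of managers is Paloma Tanaka, Keiko Baker. The first manager that appears in both chains is Paloma Tanaka.

Paloma Tanaka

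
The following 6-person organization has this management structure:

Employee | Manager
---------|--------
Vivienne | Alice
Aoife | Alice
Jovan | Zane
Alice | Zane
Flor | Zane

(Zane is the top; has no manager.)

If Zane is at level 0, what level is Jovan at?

1

Chain from Jovan up to Zane: Jovan → Zane. That is 1 step up, so Jovan is 1 level below Zane.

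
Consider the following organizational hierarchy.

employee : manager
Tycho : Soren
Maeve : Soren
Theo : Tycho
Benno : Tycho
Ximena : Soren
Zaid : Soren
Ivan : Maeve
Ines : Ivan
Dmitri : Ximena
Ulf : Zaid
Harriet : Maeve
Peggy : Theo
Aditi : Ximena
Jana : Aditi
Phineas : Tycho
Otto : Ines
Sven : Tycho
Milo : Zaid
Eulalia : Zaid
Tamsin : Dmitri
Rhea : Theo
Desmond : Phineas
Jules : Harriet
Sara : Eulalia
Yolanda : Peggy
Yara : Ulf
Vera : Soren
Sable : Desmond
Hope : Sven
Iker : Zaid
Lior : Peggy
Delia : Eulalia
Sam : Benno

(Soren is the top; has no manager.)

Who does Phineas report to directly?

Tycho

Phineas reports directly to Tycho.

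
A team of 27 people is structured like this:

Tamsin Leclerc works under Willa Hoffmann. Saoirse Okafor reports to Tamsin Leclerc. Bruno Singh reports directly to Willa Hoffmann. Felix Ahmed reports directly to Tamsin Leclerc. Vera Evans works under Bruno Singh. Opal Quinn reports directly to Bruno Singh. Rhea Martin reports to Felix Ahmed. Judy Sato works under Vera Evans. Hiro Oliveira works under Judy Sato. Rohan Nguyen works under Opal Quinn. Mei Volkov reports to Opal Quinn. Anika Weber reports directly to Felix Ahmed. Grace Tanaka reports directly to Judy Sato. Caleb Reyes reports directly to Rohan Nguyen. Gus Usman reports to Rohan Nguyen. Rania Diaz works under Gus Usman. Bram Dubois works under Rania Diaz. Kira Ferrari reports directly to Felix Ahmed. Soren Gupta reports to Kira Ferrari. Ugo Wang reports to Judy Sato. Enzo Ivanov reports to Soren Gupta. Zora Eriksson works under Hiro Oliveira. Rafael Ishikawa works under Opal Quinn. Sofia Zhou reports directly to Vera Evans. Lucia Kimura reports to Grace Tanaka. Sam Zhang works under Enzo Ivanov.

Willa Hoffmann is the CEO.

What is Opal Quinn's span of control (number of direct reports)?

3

Opal Quinn directly manages Rohan Nguyen, Mei Volkov, Rafael Ishikawa. That is 3 direct reports.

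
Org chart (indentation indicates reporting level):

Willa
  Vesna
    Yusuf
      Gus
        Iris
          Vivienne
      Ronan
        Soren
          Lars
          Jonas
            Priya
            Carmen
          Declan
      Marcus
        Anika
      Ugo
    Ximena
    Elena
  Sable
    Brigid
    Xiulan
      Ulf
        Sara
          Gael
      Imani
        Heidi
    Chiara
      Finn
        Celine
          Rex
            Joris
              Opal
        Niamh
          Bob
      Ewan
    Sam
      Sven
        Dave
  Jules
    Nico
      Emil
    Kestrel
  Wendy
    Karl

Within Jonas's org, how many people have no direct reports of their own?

The people in Jonas's organization with no one reporting to them are Carmen, Priya. That is 2.

2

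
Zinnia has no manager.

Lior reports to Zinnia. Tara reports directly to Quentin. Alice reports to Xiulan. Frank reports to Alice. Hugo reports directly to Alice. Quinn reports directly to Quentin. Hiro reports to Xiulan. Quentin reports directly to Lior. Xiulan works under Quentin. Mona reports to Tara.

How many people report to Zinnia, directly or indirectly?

10

Zinnia directly manages Lior. Under Lior: Quentin, Quinn, Xiulan, Alice, Frank, Hugo, Hiro, Tara, Mona (9). That's 10 in total.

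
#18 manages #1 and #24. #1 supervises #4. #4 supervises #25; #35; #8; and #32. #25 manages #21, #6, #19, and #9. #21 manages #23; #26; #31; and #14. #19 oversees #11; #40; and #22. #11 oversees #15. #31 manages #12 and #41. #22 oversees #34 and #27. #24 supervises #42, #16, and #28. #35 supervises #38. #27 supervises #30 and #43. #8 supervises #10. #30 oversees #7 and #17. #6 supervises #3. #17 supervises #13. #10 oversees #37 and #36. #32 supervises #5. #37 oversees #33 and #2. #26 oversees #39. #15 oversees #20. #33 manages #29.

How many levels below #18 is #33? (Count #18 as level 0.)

6

Chain from #33 up to #18: #33 → #37 → #10 → #8 → #4 → #1 → #18. That is 6 steps up, so #33 is 6 levels below #18.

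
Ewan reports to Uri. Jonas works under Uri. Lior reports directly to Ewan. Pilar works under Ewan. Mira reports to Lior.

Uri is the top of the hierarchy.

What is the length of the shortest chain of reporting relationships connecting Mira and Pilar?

3

Mira is 2 levels below Ewan, and Pilar is 1 level below Ewan (their lowest common manager). The shortest path runs up from Mira to Ewan and back down to Pilar: 2 + 1 = 3 links.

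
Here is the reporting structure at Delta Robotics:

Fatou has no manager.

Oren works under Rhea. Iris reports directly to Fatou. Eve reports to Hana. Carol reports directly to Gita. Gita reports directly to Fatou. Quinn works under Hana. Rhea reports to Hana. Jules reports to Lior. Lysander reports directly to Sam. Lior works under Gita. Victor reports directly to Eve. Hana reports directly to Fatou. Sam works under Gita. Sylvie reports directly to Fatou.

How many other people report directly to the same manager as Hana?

3

Hana reports to Fatou. Fatou's other direct reports are Gita, Iris, Sylvie — 3 peers.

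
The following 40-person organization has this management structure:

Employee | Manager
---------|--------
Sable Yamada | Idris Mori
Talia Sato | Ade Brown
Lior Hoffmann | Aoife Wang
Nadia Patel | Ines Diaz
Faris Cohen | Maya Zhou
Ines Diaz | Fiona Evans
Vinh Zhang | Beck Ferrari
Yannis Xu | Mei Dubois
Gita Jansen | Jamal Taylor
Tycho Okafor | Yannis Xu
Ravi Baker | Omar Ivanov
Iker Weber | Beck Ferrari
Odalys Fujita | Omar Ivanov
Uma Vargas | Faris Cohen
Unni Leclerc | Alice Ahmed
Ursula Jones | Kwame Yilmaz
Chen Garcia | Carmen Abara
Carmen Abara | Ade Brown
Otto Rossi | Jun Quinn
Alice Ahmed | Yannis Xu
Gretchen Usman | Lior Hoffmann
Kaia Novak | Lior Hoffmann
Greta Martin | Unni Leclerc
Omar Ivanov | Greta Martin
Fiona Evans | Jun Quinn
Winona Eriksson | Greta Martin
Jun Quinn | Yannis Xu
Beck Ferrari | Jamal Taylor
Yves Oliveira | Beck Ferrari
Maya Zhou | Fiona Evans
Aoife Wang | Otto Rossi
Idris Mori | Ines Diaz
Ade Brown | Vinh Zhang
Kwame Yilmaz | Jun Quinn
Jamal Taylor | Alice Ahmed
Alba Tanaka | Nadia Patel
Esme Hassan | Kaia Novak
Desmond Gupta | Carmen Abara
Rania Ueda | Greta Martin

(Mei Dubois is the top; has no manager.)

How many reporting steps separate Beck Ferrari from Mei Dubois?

4

Chain from Beck Ferrari up to Mei Dubois: Beck Ferrari → Jamal Taylor → Alice Ahmed → Yannis Xu → Mei Dubois. That is 4 steps up, so Beck Ferrari is 4 levels below Mei Dubois.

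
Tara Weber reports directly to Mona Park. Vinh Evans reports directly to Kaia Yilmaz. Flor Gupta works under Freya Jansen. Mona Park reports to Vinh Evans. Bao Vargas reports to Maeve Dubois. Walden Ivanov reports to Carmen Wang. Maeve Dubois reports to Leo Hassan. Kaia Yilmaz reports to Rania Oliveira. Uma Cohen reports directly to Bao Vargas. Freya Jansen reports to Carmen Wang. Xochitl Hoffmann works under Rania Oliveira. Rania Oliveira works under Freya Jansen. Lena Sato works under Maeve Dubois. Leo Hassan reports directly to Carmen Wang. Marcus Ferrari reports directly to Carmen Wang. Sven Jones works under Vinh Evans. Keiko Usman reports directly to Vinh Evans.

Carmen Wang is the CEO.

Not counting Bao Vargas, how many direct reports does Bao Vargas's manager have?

Bao Vargas reports to Maeve Dubois. Maeve Dubois's other direct reports are Lena Sato — 1 peer.

1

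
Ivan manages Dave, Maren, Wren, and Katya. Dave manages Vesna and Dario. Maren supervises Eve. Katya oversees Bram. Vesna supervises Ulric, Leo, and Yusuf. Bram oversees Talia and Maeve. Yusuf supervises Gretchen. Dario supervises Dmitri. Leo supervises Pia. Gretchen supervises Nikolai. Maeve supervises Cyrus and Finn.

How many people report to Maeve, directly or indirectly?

2

Maeve directly manages Cyrus, Finn. Cyrus has no reports. Finn has no reports. So Maeve's organization is 2 direct reports plus everyone under them: 1 + 1 = 2.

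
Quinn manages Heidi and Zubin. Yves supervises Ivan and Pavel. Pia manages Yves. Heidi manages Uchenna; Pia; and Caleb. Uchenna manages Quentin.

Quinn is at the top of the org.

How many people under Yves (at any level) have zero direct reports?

2

The people in Yves's organization with no one reporting to them are Pavel, Ivan. That is 2.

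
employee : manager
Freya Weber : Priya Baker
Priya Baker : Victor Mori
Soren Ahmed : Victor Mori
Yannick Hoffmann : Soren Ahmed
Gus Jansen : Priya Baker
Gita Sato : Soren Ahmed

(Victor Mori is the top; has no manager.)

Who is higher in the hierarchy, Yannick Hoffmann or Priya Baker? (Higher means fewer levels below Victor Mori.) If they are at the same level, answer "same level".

Priya Baker

Yannick Hoffmann is 2 levels below Victor Mori; Priya Baker is 1. Priya Baker is higher.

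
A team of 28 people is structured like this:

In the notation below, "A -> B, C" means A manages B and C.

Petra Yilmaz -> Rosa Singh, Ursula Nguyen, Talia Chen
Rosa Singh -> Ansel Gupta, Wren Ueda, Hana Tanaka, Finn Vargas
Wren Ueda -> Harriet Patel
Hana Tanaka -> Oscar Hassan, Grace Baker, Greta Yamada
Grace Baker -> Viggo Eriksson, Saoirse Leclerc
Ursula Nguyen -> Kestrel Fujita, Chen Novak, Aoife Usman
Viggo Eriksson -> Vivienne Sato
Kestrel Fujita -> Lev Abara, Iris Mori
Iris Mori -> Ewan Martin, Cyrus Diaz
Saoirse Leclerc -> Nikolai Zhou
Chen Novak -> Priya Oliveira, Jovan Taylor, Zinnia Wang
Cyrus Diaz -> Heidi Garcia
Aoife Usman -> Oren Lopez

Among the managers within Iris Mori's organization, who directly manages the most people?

Direct-report counts within Iris Mori's organization: Iris Mori has 2; Cyrus Diaz has 1. The largest is 2, held by Iris Mori.

Iris Mori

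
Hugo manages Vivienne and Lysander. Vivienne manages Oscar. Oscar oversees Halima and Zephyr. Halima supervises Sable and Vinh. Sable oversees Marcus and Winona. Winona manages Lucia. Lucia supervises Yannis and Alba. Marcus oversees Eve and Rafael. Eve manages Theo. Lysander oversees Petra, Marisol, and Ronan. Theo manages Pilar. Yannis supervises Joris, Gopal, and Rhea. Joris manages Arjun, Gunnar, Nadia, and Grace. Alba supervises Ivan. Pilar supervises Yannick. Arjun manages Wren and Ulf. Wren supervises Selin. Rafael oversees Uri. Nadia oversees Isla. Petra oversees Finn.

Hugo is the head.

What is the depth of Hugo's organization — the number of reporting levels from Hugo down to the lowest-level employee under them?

The longest chain under Hugo runs Hugo → Vivienne → Oscar → Halima → Sable → Winona → Lucia → Yannis → Joris → Arjun → Wren → Selin, which is 11 levels below Hugo.

11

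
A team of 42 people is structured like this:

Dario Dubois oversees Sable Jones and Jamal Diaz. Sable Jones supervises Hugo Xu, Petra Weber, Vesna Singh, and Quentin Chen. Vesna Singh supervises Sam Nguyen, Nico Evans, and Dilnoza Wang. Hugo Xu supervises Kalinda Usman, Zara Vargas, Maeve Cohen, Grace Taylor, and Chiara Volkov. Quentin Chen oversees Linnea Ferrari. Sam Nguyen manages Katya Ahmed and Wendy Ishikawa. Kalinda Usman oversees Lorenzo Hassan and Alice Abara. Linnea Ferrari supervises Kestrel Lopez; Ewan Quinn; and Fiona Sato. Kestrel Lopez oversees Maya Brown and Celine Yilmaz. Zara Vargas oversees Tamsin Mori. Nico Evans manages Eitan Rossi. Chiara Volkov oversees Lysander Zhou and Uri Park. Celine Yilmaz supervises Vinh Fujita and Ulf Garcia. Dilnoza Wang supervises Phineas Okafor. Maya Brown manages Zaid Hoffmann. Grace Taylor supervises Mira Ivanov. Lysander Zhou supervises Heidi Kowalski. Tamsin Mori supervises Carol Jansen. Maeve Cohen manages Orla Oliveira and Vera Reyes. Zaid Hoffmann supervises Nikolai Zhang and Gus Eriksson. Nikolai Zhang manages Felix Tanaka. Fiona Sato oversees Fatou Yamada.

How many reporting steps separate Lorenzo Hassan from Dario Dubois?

Chain from Lorenzo Hassan up to Dario Dubois: Lorenzo Hassan → Kalinda Usman → Hugo Xu → Sable Jones → Dario Dubois. That is 4 steps up, so Lorenzo Hassan is 4 levels below Dario Dubois.

4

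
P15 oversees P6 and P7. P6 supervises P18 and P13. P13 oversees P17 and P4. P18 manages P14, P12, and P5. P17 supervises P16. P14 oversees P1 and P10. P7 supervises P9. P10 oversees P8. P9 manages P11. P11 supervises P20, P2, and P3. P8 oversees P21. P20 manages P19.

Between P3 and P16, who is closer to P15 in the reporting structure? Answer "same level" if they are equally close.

same level

Both P3 and P16 are 4 levels below P15.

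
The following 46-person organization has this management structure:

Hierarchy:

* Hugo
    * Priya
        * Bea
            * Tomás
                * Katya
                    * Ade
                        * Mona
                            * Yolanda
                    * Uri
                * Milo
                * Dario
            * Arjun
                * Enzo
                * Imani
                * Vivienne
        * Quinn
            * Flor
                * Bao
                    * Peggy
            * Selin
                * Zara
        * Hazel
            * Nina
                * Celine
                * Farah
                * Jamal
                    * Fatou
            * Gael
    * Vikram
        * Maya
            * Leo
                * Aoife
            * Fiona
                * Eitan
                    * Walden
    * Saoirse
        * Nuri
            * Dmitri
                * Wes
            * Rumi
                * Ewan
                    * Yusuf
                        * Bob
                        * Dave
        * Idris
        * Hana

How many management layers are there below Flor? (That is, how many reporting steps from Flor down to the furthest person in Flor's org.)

2

The longest chain under Flor runs Flor → Bao → Peggy, which is 2 levels below Flor.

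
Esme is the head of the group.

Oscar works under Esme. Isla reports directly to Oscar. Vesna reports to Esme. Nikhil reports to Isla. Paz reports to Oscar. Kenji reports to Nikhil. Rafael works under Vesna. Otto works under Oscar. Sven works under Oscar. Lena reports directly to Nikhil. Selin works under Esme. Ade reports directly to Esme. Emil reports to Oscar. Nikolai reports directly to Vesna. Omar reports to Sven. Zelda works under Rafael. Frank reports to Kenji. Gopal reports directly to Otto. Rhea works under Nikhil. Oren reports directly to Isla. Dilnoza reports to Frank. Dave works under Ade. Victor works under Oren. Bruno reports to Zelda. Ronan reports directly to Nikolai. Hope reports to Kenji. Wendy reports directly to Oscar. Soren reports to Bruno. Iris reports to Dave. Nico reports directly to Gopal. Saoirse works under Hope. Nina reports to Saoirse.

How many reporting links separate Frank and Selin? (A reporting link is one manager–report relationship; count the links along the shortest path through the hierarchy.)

6

Frank is 5 levels below Esme, and Selin is 1 level below Esme (their lowest common manager). The shortest path runs up from Frank to Esme and back down to Selin: 5 + 1 = 6 links.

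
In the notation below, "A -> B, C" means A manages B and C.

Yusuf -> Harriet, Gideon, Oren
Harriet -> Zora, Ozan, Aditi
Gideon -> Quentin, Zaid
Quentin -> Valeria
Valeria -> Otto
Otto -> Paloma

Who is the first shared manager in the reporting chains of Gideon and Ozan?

Gideon's chain of managers is Yusuf. Ozan's chain of managers is Harriet, Yusuf. The first manager that appears in both chains is Yusuf.

Yusuf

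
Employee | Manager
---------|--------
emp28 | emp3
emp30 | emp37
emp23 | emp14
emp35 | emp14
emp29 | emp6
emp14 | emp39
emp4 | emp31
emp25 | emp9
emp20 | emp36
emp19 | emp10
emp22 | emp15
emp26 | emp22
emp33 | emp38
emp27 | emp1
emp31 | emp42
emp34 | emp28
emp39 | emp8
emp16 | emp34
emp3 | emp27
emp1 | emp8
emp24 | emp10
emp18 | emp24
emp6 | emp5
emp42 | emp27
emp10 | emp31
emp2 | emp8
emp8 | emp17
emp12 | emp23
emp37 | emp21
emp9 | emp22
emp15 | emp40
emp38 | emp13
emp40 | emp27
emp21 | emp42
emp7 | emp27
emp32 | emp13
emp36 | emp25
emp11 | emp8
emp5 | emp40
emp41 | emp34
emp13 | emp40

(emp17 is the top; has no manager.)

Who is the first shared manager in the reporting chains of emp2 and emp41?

emp8

emp2's chain of managers is emp8, emp17. emp41's chain of managers is emp34, emp28, emp3, emp27, emp1, emp8, emp17. The first manager that appears in both chains is emp8.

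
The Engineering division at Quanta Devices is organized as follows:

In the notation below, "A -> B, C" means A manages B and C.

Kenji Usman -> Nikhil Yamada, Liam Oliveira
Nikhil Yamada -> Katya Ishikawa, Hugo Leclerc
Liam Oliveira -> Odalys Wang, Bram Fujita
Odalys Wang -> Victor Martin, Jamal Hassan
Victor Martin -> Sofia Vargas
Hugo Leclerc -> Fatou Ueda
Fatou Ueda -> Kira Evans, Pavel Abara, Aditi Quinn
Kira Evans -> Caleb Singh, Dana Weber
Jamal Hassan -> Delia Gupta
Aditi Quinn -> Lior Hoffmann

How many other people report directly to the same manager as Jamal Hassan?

Jamal Hassan reports to Odalys Wang. Odalys Wang's other direct reports are Victor Martin — 1 peer.

1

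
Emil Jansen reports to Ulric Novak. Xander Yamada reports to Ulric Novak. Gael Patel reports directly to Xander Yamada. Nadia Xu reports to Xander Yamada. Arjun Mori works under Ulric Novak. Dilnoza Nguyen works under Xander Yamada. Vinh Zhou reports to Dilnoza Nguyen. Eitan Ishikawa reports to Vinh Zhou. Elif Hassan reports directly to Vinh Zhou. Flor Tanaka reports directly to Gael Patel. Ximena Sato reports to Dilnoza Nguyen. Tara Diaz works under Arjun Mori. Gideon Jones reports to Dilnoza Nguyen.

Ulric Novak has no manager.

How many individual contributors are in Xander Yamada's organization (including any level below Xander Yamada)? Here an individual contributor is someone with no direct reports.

The people in Xander Yamada's organization with no one reporting to them are Gideon Jones, Ximena Sato, Elif Hassan, Eitan Ishikawa, Nadia Xu, Flor Tanaka. That is 6.

6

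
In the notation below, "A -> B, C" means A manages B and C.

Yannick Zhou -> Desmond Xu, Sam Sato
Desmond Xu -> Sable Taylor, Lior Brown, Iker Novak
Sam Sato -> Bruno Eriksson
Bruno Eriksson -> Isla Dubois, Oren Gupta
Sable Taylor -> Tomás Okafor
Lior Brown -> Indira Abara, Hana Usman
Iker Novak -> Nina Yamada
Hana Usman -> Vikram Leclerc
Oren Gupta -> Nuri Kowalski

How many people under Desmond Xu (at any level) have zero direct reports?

4

The people in Desmond Xu's organization with no one reporting to them are Nina Yamada, Vikram Leclerc, Indira Abara, Tomás Okafor. That is 4.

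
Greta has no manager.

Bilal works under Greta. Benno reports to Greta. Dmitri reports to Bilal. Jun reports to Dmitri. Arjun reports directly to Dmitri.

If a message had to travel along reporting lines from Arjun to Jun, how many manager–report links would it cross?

2

Arjun is 1 level below Dmitri, and Jun is 1 level below Dmitri (their lowest common manager). The shortest path runs up from Arjun to Dmitri and back down to Jun: 1 + 1 = 2 links.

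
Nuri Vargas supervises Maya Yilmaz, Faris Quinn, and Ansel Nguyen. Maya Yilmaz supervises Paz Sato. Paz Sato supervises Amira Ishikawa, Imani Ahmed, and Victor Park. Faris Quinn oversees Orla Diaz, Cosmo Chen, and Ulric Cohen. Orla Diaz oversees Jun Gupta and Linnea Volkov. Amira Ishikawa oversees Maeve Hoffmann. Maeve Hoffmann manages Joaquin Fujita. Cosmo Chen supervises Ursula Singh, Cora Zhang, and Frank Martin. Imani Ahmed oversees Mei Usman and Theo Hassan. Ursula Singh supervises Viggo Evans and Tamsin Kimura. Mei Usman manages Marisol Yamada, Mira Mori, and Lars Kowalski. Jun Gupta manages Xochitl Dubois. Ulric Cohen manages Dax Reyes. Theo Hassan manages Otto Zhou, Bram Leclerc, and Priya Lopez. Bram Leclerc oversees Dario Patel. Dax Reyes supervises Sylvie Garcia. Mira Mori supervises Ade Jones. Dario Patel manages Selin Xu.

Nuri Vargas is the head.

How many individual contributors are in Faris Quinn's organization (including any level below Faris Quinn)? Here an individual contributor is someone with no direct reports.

7

The people in Faris Quinn's organization with no one reporting to them are Sylvie Garcia, Frank Martin, Cora Zhang, Tamsin Kimura, Viggo Evans, Linnea Volkov, Xochitl Dubois. That is 7.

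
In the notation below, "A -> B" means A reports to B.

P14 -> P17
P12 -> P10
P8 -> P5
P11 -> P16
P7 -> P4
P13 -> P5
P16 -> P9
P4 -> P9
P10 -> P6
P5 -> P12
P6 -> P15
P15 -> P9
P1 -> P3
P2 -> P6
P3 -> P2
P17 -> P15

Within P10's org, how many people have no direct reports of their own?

2

The people in P10's organization with no one reporting to them are P13, P8. That is 2.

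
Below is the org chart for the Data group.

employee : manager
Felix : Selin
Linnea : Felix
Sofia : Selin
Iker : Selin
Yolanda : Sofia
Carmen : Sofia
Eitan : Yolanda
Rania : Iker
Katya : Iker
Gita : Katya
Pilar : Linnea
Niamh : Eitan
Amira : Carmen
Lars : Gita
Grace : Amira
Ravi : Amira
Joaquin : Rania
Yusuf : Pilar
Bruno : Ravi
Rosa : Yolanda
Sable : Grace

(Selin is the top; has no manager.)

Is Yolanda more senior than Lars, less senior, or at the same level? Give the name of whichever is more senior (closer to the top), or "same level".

Yolanda

Yolanda is 2 levels below Selin; Lars is 4. Yolanda is higher.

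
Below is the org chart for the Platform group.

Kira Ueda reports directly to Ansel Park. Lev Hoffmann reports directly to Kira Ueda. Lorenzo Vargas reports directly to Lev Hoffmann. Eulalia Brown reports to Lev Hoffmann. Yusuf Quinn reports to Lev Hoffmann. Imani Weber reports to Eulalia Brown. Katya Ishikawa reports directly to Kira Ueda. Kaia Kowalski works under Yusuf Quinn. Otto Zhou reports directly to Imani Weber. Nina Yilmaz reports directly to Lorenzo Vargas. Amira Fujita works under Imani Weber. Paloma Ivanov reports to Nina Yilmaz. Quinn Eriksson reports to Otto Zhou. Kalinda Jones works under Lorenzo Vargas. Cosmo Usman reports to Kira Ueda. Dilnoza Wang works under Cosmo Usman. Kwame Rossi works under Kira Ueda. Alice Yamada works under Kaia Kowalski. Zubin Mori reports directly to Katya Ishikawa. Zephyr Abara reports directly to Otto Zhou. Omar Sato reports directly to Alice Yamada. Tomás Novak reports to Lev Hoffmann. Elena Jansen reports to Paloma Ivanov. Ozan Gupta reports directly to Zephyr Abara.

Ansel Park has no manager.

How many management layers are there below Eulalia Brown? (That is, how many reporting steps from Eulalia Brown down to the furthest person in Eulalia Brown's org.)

4

The longest chain under Eulalia Brown runs Eulalia Brown → Imani Weber → Otto Zhou → Zephyr Abara → Ozan Gupta, which is 4 levels below Eulalia Brown.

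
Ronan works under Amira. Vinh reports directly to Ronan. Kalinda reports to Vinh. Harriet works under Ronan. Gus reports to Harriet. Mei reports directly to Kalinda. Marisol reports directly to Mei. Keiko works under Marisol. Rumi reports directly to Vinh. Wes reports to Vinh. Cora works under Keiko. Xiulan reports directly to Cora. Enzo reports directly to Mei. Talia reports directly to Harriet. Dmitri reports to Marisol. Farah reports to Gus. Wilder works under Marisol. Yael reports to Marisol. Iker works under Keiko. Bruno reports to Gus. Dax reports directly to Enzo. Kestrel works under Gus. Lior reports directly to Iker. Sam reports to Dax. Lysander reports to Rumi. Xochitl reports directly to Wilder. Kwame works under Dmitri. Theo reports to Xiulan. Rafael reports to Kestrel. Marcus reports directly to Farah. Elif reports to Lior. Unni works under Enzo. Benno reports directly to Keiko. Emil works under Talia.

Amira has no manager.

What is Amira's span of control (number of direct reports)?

1

Amira directly manages Ronan. That is 1 direct report.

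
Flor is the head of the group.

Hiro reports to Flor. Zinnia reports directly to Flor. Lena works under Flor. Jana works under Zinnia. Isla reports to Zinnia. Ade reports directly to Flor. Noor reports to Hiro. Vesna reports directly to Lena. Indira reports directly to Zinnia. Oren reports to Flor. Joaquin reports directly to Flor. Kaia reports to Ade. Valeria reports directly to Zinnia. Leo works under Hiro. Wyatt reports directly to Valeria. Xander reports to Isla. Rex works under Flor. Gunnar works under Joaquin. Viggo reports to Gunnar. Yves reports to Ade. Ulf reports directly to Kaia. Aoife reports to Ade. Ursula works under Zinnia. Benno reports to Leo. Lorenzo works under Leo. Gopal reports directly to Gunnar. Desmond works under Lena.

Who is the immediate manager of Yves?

Yves reports directly to Ade.

Ade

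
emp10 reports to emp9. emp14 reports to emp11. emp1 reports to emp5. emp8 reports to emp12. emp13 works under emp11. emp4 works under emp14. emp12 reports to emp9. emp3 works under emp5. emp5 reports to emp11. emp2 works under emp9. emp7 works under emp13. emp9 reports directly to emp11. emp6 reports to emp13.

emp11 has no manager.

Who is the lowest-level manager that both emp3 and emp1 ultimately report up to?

emp3's chain of managers is emp5, emp11. emp1's chain of managers is emp5, emp11. The first manager that appears in both chains is emp5.

emp5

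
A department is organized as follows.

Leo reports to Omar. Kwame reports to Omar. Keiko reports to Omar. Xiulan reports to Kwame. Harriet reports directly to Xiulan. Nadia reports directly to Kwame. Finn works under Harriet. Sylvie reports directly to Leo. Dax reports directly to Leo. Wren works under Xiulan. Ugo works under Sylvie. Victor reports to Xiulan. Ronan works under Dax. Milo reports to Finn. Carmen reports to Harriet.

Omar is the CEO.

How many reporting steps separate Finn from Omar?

Chain from Finn up to Omar: Finn → Harriet → Xiulan → Kwame → Omar. That is 4 steps up, so Finn is 4 levels below Omar.

4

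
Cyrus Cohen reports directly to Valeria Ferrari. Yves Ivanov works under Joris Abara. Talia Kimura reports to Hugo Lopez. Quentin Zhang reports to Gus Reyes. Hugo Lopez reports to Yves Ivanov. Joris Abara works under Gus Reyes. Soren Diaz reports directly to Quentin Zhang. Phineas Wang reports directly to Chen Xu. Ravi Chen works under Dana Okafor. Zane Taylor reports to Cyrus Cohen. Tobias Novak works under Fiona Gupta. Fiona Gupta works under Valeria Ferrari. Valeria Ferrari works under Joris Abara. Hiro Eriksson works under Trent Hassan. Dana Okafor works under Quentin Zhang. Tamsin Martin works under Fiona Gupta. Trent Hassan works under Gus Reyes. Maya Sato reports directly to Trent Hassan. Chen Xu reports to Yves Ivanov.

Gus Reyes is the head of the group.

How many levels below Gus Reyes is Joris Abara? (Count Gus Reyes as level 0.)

1

Chain from Joris Abara up to Gus Reyes: Joris Abara → Gus Reyes. That is 1 step up, so Joris Abara is 1 level below Gus Reyes.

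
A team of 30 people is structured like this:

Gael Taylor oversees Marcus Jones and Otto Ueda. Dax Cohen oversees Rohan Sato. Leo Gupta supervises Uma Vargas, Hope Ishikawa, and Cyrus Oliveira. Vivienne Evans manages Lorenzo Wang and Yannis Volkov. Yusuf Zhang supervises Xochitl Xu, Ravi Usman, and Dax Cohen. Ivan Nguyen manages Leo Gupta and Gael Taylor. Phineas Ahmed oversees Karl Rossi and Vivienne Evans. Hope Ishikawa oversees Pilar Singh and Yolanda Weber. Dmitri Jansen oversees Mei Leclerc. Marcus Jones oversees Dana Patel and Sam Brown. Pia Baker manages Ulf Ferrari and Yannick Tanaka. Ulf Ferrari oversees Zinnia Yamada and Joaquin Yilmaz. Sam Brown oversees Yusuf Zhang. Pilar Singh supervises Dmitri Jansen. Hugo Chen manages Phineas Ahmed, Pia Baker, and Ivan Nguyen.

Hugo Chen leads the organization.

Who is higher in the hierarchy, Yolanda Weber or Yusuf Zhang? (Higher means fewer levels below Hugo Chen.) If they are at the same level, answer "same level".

Yolanda Weber is 4 levels below Hugo Chen; Yusuf Zhang is 5. Yolanda Weber is higher.

Yolanda Weber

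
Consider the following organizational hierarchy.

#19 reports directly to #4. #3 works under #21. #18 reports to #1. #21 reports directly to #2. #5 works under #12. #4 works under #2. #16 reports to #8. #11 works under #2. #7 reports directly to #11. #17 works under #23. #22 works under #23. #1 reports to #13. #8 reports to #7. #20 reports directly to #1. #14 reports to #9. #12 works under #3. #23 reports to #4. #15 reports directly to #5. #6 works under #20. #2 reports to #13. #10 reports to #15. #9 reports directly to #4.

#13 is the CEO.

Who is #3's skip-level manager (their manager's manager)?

#3 reports to #21, and #21 reports to #2. So #3's skip-level manager is #2.

#2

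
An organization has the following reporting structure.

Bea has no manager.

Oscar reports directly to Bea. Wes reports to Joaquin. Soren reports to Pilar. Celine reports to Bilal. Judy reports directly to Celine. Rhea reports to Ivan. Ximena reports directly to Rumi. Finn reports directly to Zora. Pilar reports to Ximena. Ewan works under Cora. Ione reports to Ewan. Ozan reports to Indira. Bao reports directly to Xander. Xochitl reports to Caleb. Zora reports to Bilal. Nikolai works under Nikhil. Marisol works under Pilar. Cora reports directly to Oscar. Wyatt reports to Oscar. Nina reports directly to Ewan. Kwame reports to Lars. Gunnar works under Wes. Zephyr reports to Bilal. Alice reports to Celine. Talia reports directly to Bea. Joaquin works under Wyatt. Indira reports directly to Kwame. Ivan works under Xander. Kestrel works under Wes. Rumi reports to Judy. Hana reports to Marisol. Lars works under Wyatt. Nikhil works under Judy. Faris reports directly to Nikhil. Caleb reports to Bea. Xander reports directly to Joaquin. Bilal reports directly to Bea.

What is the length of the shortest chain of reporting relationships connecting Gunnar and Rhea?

5

Gunnar is 2 levels below Joaquin, and Rhea is 3 levels below Joaquin (their lowest common manager). The shortest path runs up from Gunnar to Joaquin and back down to Rhea: 2 + 3 = 5 links.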